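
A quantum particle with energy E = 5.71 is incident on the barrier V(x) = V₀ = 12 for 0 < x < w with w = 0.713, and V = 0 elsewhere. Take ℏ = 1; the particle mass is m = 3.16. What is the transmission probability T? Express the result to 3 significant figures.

T = 0.000497

E < V₀: inside the barrier ψ ∝ e^{±κx} with κ = √(2m(V₀ − E))/ℏ = 6.305.
κw = 4.495, sinh(κw) = 44.80.
The exact tunnelling result is T⁻¹ = 1 + V₀² sinh²(κw) / [4E(V₀ − E)] = 2013, so T = 0.000497.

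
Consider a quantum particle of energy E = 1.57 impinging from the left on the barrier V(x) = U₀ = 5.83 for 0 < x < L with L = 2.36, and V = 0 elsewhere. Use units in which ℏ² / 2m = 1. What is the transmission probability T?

Since E < U₀ the interior solution is evanescent with decay constant κ = √(2m(U₀ − E))/ℏ = 2.064.
κL = 4.871, sinh(κL) = 65.22.
The exact tunnelling result is T⁻¹ = 1 + U₀² sinh²(κL) / [4E(U₀ − E)] = 5405, so T = 0.000185.

T = 0.000185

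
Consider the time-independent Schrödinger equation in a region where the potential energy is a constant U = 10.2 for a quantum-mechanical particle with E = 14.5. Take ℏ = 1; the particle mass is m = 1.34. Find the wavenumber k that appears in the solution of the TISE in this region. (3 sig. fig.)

k = 3.39

With E > U the solution is oscillatory, ψ ∝ e^{±ikx} with k = √(2m(E − U))/ℏ.
k = √(2 × 1.34 × 4.3) = 3.395.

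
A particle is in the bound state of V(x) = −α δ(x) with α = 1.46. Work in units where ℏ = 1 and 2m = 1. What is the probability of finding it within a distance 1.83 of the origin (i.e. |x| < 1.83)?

P = 0.931

The normalised bound state is ψ = √κ e^{−κ|x|} with κ = mα/ℏ² = 0.7300.
P(|x| < d) = ∫_{−d}^{d} κ e^{−2κ|x|} dx = 1 − e^{−2κd} = 1 − e^{−2.672} = 0.9309.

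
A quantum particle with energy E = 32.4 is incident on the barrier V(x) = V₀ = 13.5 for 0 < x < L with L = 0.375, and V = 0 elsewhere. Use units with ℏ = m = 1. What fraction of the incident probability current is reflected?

Above the barrier the interior wavenumber is k₂ = √(2m(E − V₀))/ℏ = 6.148, giving phase k₂L = 2.306.
Matching at both interfaces gives T⁻¹ = 1 + V₀² sin²(k₂L) / [4E(E − V₀)] = 1.041, hence T = 0.961.
R = 1 − T = 0.0394.

R = 0.0394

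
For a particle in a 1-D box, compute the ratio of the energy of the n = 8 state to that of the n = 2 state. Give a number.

E_n = n²π²ℏ²/(2mL²) so the ratio is n₂²/n₁² = 64/4 = 16.

16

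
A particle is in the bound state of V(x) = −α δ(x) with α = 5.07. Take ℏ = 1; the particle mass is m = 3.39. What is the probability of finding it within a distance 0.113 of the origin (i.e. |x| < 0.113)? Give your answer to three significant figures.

P = 0.979

The normalised bound state is ψ = √κ e^{−κ|x|} with κ = mα/ℏ² = 17.19.
P(|x| < d) = ∫_{−d}^{d} κ e^{−2κ|x|} dx = 1 − e^{−2κd} = 1 − e^{−3.884} = 0.9794.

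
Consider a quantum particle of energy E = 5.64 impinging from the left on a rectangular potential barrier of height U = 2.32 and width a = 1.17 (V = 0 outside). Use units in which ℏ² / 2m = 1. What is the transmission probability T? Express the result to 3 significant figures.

T = 0.951

Above the barrier the interior wavenumber is k₂ = √(2m(E − U))/ℏ = 1.822, giving phase k₂a = 2.132.
T = [1 + U² sin²(k₂a) / (4E(E − U))]⁻¹ = 1/1.052 = 0.951.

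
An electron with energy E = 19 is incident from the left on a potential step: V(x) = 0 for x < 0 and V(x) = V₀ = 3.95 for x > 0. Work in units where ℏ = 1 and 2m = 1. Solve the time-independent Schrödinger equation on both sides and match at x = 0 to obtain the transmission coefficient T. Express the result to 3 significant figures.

On each side the TISE gives plane waves with k = √(2m(E − V))/ℏ: k₁ = √(2·½·19) = 4.359, k₂ = √(2·½·15.05) = 3.879.
Matching ψ and ψ′ at x = 0 gives r = (k₁ − k₂)/(k₁ + k₂), so R = r² = 0.003387 and T = 1 − R = 0.9966.

T = 0.997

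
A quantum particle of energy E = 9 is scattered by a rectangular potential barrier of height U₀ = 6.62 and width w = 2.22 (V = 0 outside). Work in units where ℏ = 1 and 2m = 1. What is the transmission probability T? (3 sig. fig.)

T = 0.962

E > U₀: inside the barrier k₂ = √(2m(E − U₀))/ℏ = 1.543, k₂w = 3.425.
Matching at both interfaces gives T⁻¹ = 1 + U₀² sin²(k₂w) / [4E(E − U₀)] = 1.040, hence T = 0.962.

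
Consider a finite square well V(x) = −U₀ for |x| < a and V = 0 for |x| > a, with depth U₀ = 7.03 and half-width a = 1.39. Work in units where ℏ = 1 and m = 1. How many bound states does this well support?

N = 4

Define the well-strength parameter z₀ = (a/ℏ)√(2mU₀) = 1.39 × √(2·1·7.03) = 5.212.
A new bound state (alternating even/odd) appears each time z₀ passes a multiple of π/2, so N = ⌊2z₀/π⌋ + 1 = ⌊3.318⌋ + 1 = 4.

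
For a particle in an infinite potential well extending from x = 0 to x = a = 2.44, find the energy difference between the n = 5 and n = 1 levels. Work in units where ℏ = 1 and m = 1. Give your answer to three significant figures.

E_n = n²π²ℏ²/(2ma²), so ΔE = (5² − 1²) π²ℏ²/(2ma²).
ΔE = 24 × π² / (2 × 1 × 2.44²) = 19.89.

ΔE = 19.9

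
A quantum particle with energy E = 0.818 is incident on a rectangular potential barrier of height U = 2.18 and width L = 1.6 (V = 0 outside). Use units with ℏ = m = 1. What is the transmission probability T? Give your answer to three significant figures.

E < U: inside the barrier ψ ∝ e^{±κx} with κ = √(2m(U − E))/ℏ = 1.650.
κL = 2.641, sinh(κL) = 6.976.
Matching ψ, ψ′ at both faces gives T = [1 + U² sinh²(κL) / (4E(U − E))]⁻¹ = 1/52.90 = 0.0189.

T = 0.0189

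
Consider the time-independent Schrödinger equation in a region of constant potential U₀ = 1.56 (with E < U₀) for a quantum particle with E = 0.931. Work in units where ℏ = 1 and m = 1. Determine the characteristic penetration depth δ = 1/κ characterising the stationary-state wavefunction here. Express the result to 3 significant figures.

Since E < U₀ the TISE in this region is ψ'' = κ²ψ with κ = √(2m(U₀ − E))/ℏ.
κ = √(2 × 1 × 0.629) = 1.122. The penetration depth is δ = 1/κ = 0.892.

δ = 0.892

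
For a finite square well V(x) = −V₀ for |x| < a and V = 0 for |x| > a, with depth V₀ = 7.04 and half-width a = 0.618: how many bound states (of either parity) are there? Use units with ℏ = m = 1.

Define the well-strength parameter z₀ = (a/ℏ)√(2mV₀) = 0.618 × √(2·1·7.04) = 2.319.
A new bound state (alternating even/odd) appears each time z₀ passes a multiple of π/2, so N = ⌊2z₀/π⌋ + 1 = ⌊1.476⌋ + 1 = 2.

N = 2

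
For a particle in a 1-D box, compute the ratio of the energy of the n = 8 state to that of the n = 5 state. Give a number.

E_n = n²π²ℏ²/(2mL²) so the ratio is n₂²/n₁² = 64/25 = 2.56.

2.56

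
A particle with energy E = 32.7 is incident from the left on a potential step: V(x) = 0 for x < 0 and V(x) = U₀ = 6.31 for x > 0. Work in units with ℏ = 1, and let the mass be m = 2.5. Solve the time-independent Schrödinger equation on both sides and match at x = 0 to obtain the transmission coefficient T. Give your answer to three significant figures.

T = 0.997

On each side the TISE gives plane waves with k = √(2m(E − V))/ℏ: k₁ = √(2·2.5·32.7) = 12.79, k₂ = √(2·2.5·26.39) = 11.49.
Matching ψ and ψ′ at x = 0 gives r = (k₁ − k₂)/(k₁ + k₂), so R = r² = 0.002867 and T = 1 − R = 0.9971.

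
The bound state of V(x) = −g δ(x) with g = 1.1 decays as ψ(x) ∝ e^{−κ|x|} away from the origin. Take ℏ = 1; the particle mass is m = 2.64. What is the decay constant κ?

Integrate −(ℏ²/2m)ψ'' − gδ(x)ψ = Eψ from −ε to +ε: the ψ'' term gives ψ'(0⁺) − ψ'(0⁻) and the δ term gives −(2mg/ℏ²)ψ(0).
With ψ ∝ e^{−κ|x|} this yields −2κ = −2mg/ℏ², so κ = mg/ℏ² = 2.904.

κ = 2.90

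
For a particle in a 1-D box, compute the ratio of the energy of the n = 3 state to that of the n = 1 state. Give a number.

Since E_n ∝ n², the ratio is (3/1)² = 9.

9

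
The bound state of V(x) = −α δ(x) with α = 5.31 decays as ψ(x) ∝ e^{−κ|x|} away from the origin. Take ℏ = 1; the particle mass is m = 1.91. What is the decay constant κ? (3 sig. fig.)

Integrate −(ℏ²/2m)ψ'' − αδ(x)ψ = Eψ from −ε to +ε: the ψ'' term gives ψ'(0⁺) − ψ'(0⁻) and the δ term gives −(2mα/ℏ²)ψ(0).
With ψ ∝ e^{−κ|x|} this yields −2κ = −2mα/ℏ², so κ = mα/ℏ² = 10.14.

κ = 10.1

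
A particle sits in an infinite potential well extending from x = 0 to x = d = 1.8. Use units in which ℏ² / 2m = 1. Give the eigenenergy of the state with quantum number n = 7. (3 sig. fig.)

E = 149

The infinite-well eigenfunctions ψ_n = √(2/d) sin(nπx/d) vanish at both walls, giving E_n = n²π²ℏ²/(2md²).
E_7 = 7² × π² / (2 × 0.5 × 1.8²) = 149.3.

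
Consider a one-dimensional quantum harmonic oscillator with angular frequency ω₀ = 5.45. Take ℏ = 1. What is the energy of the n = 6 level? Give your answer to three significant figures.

E = 35.4

Using E_n = (n + ½)ℏω₀: E_6 = 6.5 × 5.45 = 35.43.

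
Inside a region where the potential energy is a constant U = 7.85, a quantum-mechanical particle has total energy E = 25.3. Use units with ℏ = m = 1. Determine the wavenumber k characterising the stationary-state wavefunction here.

With E > U the solution is oscillatory, ψ ∝ e^{±ikx} with k = √(2m(E − U))/ℏ.
k = √(2 × 1 × 17.45) = 5.908.

k = 5.91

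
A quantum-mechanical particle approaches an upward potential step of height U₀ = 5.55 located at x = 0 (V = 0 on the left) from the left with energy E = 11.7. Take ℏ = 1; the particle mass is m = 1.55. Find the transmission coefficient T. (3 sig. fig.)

On each side the TISE gives plane waves with k = √(2m(E − V))/ℏ: k₁ = √(2·1.55·11.7) = 6.022, k₂ = √(2·1.55·6.15) = 4.366.
Matching ψ and ψ′ at x = 0 gives r = (k₁ − k₂)/(k₁ + k₂), so R = r² = 0.02541 and T = 1 − R = 0.9746.

T = 0.975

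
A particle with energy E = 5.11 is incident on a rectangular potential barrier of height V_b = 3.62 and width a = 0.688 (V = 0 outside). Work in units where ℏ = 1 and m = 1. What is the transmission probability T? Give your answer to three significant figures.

E > V_b: inside the barrier k₂ = √(2m(E − V_b))/ℏ = 1.726, k₂a = 1.188.
T = [1 + V_b² sin²(k₂a) / (4E(E − V_b))]⁻¹ = 1/1.370 = 0.730.

T = 0.730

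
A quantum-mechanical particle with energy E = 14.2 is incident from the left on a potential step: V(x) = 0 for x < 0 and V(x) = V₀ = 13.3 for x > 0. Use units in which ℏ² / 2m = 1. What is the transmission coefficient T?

On each side the TISE gives plane waves with k = √(2m(E − V))/ℏ: k₁ = √(2·½·14.2) = 3.768, k₂ = √(2·½·0.9) = 0.9487.
Continuity of ψ and ψ′ at the step yields the reflection amplitude r = (k₁ − k₂)/(k₁ + k₂) = 0.5978; thus R = |r|² = 0.3573, T = 0.6427.

T = 0.643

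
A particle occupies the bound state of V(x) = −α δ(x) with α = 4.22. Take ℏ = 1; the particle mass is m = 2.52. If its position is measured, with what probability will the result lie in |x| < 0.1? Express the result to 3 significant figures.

The normalised bound state is ψ = √κ e^{−κ|x|} with κ = mα/ℏ² = 10.63.
P(|x| < d) = ∫_{−d}^{d} κ e^{−2κ|x|} dx = 1 − e^{−2κd} = 1 − e^{−2.127} = 0.8808.

P = 0.881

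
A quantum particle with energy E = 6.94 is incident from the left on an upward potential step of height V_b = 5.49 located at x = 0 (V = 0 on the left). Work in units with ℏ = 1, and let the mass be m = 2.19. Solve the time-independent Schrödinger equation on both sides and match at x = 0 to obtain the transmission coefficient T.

T = 0.861

The wavenumbers are k₁ = √(2mE)/ℏ = 5.513 on the left and k₂ = √(2m(E − V_b))/ℏ = 2.520 on the right.
Continuity of ψ and ψ′ at the step yields the reflection amplitude r = (k₁ − k₂)/(k₁ + k₂) = 0.3726; thus R = |r|² = 0.1388, T = 0.8612.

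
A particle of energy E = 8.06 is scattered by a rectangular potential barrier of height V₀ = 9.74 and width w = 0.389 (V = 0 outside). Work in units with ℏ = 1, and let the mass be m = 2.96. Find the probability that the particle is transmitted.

E < V₀: inside the barrier ψ ∝ e^{±κx} with κ = √(2m(V₀ − E))/ℏ = 3.154.
κw = 1.227, sinh(κw) = 1.558.
The exact tunnelling result is T⁻¹ = 1 + V₀² sinh²(κw) / [4E(V₀ − E)] = 5.254, so T = 0.190.

T = 0.190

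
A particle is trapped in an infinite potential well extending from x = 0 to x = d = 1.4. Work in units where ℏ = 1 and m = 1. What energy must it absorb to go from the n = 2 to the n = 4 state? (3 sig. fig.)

E_n = n²π²ℏ²/(2md²), so ΔE = (4² − 2²) π²ℏ²/(2md²).
ΔE = 12 × π² / (2 × 1 × 1.4²) = 30.21.

ΔE = 30.2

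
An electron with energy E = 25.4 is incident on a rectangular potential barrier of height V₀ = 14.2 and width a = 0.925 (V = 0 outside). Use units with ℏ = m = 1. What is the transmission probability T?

E > V₀: inside the barrier k₂ = √(2m(E − V₀))/ℏ = 4.733, k₂a = 4.378.
Matching at both interfaces gives T⁻¹ = 1 + V₀² sin²(k₂a) / [4E(E − V₀)] = 1.158, hence T = 0.863.

T = 0.863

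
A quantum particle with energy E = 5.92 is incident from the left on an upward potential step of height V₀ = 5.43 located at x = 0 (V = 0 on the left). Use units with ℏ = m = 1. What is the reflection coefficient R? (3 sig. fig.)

On each side the TISE gives plane waves with k = √(2m(E − V))/ℏ: k₁ = √(2·1·5.92) = 3.441, k₂ = √(2·1·0.49) = 0.9899.
Matching ψ and ψ′ at x = 0 gives r = (k₁ − k₂)/(k₁ + k₂), so R = r² = 0.3060 and T = 1 − R = 0.6940.

R = 0.306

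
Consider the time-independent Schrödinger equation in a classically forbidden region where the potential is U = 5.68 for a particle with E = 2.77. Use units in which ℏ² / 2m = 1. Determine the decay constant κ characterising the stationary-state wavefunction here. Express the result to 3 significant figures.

κ = 1.71

Since E < U the TISE in this region is ψ'' = κ²ψ with κ = √(2m(U − E))/ℏ.
κ = √(2 × 0.5 × 2.91) = 1.706.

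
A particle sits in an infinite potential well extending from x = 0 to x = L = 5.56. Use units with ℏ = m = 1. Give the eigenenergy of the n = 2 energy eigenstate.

E = 0.639

The infinite-well eigenfunctions ψ_n = √(2/L) sin(nπx/L) vanish at both walls, giving E_n = n²π²ℏ²/(2mL²).
E_2 = 2² × π² / (2 × 1 × 5.56²) = 0.6385.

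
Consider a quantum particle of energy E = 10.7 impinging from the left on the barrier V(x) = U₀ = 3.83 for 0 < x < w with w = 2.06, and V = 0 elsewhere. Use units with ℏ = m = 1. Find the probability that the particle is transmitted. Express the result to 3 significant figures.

Above the barrier the interior wavenumber is k₂ = √(2m(E − U₀))/ℏ = 3.707, giving phase k₂w = 7.636.
Matching at both interfaces gives T⁻¹ = 1 + U₀² sin²(k₂w) / [4E(E − U₀)] = 1.048, hence T = 0.955.

T = 0.955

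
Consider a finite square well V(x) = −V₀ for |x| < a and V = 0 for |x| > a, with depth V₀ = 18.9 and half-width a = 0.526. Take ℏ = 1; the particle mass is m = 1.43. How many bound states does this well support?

Define the well-strength parameter z₀ = (a/ℏ)√(2mV₀) = 0.526 × √(2·1.43·18.9) = 3.867.
A new bound state (alternating even/odd) appears each time z₀ passes a multiple of π/2, so N = ⌊2z₀/π⌋ + 1 = ⌊2.462⌋ + 1 = 3.

N = 3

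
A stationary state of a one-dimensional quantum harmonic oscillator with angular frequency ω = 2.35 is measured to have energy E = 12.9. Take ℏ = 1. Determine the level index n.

Invert E_n = (n + ½)ℏω: n = E/ℏω − ½ = 4.989, so n = 5.

n = 5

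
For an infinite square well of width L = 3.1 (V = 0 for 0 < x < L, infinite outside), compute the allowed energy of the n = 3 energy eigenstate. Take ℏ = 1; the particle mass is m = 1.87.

The infinite-well eigenfunctions ψ_n = √(2/L) sin(nπx/L) vanish at both walls, giving E_n = n²π²ℏ²/(2mL²).
E_3 = 3² × π² / (2 × 1.87 × 3.1²) = 2.471.

E = 2.47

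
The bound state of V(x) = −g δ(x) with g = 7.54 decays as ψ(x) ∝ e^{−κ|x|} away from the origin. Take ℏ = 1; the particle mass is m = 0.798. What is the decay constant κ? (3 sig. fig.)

Integrating the TISE across x = 0 gives the cusp condition ψ'(0⁺) − ψ'(0⁻) = −(2mg/ℏ²)ψ(0).
With ψ ∝ e^{−κ|x|} this yields −2κ = −2mg/ℏ², so κ = mg/ℏ² = 6.017.

κ = 6.02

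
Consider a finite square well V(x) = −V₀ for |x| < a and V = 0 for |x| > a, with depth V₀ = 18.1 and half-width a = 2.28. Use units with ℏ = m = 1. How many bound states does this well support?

N = 9

Define the well-strength parameter z₀ = (a/ℏ)√(2mV₀) = 2.28 × √(2·1·18.1) = 13.72.
The even/odd transcendental equations gain one root per π/2 in z₀, giving N = 1 + ⌊2z₀/π⌋ = 1 + ⌊8.733⌋ = 9.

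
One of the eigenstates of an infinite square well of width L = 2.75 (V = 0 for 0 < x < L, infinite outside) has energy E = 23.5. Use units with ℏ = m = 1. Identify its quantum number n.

n = 6

From E_n = n²π²ℏ²/(2mL²) invert to n = √(2mL²E)/(πℏ).
n = (2.75/π) × √(2 × 1 × 23.5) = 6.001 → n = 6.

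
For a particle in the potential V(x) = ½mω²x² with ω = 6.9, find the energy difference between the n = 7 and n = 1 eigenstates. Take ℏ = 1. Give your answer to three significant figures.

E_n = ℏω(n + ½), so ΔE = (7 − 1) ℏω = 6 × 6.9 = 41.40.

ΔE = 41.4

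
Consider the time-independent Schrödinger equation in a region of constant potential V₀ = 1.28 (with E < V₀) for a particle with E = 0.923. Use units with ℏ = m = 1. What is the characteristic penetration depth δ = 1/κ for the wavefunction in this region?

Since E < V₀ the TISE in this region is ψ'' = κ²ψ with κ = √(2m(V₀ − E))/ℏ.
κ = √(2 × 1 × 0.357) = 0.8450. The penetration depth is δ = 1/κ = 1.18.

δ = 1.18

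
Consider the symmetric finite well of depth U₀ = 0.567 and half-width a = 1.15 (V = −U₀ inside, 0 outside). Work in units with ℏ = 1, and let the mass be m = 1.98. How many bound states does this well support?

Define the well-strength parameter z₀ = (a/ℏ)√(2mU₀) = 1.15 × √(2·1.98·0.567) = 1.723.
A new bound state (alternating even/odd) appears each time z₀ passes a multiple of π/2, so N = ⌊2z₀/π⌋ + 1 = ⌊1.097⌋ + 1 = 2.

N = 2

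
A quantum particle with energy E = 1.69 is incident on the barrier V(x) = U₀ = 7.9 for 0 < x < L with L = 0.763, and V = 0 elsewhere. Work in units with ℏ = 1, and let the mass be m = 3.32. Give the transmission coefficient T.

E < U₀: inside the barrier ψ ∝ e^{±κx} with κ = √(2m(U₀ − E))/ℏ = 6.421.
κL = 4.900, sinh(κL) = 67.11.
The exact tunnelling result is T⁻¹ = 1 + U₀² sinh²(κL) / [4E(U₀ − E)] = 6697, so T = 0.000149.

T = 0.000149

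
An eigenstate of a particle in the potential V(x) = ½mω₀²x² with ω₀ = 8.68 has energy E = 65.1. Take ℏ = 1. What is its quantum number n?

n = 7

E_n = ℏω₀(n + ½) ⇒ n = E/(ℏω₀) − ½ = 65.1/8.68 − 0.5 = 7.000 → n = 7.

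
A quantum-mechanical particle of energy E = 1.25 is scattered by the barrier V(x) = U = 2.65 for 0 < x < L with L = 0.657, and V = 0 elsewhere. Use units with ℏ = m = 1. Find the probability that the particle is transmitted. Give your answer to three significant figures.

E < U: inside the barrier ψ ∝ e^{±κx} with κ = √(2m(U − E))/ℏ = 1.673.
κL = 1.099, sinh(κL) = 1.335.
Matching ψ, ψ′ at both faces gives T = [1 + U² sinh²(κL) / (4E(U − E))]⁻¹ = 1/2.787 = 0.359.

T = 0.359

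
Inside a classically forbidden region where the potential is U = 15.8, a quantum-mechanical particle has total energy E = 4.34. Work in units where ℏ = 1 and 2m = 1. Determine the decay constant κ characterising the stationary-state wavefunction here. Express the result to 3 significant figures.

Since E < U the TISE in this region is ψ'' = κ²ψ with κ = √(2m(U − E))/ℏ.
κ = √(2 × 0.5 × 11.46) = 3.385.

κ = 3.39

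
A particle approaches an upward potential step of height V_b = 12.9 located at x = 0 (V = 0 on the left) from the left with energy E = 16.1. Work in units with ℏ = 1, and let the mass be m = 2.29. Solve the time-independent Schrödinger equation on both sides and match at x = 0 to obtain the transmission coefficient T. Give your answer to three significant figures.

On each side the TISE gives plane waves with k = √(2m(E − V))/ℏ: k₁ = √(2·2.29·16.1) = 8.587, k₂ = √(2·2.29·3.2) = 3.828.
Matching ψ and ψ′ at x = 0 gives r = (k₁ − k₂)/(k₁ + k₂), so R = r² = 0.1469 and T = 1 − R = 0.8531.

T = 0.853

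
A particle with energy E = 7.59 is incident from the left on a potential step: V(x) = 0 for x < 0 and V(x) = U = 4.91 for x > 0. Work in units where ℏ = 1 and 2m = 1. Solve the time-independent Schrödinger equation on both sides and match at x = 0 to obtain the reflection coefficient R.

R = 0.0648

On each side the TISE gives plane waves with k = √(2m(E − V))/ℏ: k₁ = √(2·½·7.59) = 2.755, k₂ = √(2·½·2.68) = 1.637.
Matching ψ and ψ′ at x = 0 gives r = (k₁ − k₂)/(k₁ + k₂), so R = r² = 0.06479 and T = 1 − R = 0.9352.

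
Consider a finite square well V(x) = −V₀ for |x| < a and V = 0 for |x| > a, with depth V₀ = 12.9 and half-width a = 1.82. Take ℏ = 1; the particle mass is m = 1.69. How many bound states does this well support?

The dimensionless depth is z₀ = a√(2mV₀)/ℏ = 1.82 × √(43.60) = 12.02.
The even/odd transcendental equations gain one root per π/2 in z₀, giving N = 1 + ⌊2z₀/π⌋ = 1 + ⌊7.651⌋ = 8.

N = 8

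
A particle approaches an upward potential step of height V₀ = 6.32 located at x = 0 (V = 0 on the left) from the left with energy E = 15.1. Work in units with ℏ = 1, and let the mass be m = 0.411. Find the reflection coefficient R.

R = 0.0182

The wavenumbers are k₁ = √(2mE)/ℏ = 3.523 on the left and k₂ = √(2m(E − V₀))/ℏ = 2.686 on the right.
Matching ψ and ψ′ at x = 0 gives r = (k₁ − k₂)/(k₁ + k₂), so R = r² = 0.01815 and T = 1 − R = 0.9818.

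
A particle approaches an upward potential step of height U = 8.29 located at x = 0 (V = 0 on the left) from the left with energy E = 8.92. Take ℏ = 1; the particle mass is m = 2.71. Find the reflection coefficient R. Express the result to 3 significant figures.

R = 0.336

The wavenumbers are k₁ = √(2mE)/ℏ = 6.953 on the left and k₂ = √(2m(E − U))/ℏ = 1.848 on the right.
Matching ψ and ψ′ at x = 0 gives r = (k₁ − k₂)/(k₁ + k₂), so R = r² = 0.3365 and T = 1 − R = 0.6635.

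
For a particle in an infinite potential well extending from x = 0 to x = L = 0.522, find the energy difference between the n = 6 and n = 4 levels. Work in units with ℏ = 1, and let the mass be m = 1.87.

E_n = n²π²ℏ²/(2mL²), so ΔE = (6² − 4²) π²ℏ²/(2mL²).
ΔE = 20 × π² / (2 × 1.87 × 0.522²) = 193.7.

ΔE = 194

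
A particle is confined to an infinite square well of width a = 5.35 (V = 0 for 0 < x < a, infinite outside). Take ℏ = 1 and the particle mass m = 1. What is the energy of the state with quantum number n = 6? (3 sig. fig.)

Requiring ψ(0) = ψ(a) = 0 quantises k = nπ/a, hence E_n = ℏ²k²/2m = n²π²ℏ²/(2ma²).
E_6 = 6² × π² / (2 × 1 × 5.35²) = 6.207.

E = 6.21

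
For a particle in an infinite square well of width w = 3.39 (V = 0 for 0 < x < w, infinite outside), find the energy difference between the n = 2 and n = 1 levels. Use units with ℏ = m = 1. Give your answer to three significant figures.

E_n = n²π²ℏ²/(2mw²), so ΔE = (2² − 1²) π²ℏ²/(2mw²).
ΔE = 3 × π² / (2 × 1 × 3.39²) = 1.288.

ΔE = 1.29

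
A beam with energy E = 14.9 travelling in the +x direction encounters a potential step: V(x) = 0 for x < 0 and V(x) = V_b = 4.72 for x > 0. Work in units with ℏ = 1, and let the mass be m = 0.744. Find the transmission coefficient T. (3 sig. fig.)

T = 0.991

On each side the TISE gives plane waves with k = √(2m(E − V))/ℏ: k₁ = √(2·0.744·14.9) = 4.709, k₂ = √(2·0.744·10.18) = 3.892.
Continuity of ψ and ψ′ at the step yields the reflection amplitude r = (k₁ − k₂)/(k₁ + k₂) = 0.09495; thus R = |r|² = 0.009015, T = 0.9910.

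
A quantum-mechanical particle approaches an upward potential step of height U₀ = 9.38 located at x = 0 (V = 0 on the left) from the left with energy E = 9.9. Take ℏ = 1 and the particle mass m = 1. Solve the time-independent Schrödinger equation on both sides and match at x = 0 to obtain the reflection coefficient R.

R = 0.393

The wavenumbers are k₁ = √(2mE)/ℏ = 4.450 on the left and k₂ = √(2m(E − U₀))/ℏ = 1.020 on the right.
Matching ψ and ψ′ at x = 0 gives r = (k₁ − k₂)/(k₁ + k₂), so R = r² = 0.3932 and T = 1 − R = 0.6068.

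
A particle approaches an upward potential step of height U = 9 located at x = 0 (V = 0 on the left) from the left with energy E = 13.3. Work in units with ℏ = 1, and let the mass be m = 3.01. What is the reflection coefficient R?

The wavenumbers are k₁ = √(2mE)/ℏ = 8.948 on the left and k₂ = √(2m(E − U))/ℏ = 5.088 on the right.
Continuity of ψ and ψ′ at the step yields the reflection amplitude r = (k₁ − k₂)/(k₁ + k₂) = 0.2750; thus R = |r|² = 0.07564, T = 0.9244.

R = 0.0756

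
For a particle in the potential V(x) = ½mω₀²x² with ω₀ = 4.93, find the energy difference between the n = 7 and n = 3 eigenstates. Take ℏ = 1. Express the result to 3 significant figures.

E_n = ℏω₀(n + ½), so ΔE = (7 − 3) ℏω₀ = 4 × 4.93 = 19.72.

ΔE = 19.7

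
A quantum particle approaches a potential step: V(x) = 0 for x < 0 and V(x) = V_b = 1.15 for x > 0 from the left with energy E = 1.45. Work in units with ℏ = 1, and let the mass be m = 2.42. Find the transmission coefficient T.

The wavenumbers are k₁ = √(2mE)/ℏ = 2.649 on the left and k₂ = √(2m(E − V_b))/ℏ = 1.205 on the right.
Matching ψ and ψ′ at x = 0 gives r = (k₁ − k₂)/(k₁ + k₂), so R = r² = 0.1404 and T = 1 − R = 0.8596.

T = 0.860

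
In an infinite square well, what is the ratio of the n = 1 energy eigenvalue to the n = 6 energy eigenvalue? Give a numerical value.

E_n = n²π²ℏ²/(2mL²) so the ratio is n₂²/n₁² = 1/36 = 0.0277778.

0.0277778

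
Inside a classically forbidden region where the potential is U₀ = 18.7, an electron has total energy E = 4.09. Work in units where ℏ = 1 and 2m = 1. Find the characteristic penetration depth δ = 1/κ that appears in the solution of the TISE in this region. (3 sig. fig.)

δ = 0.262

Since E < U₀ the TISE in this region is ψ'' = κ²ψ with κ = √(2m(U₀ − E))/ℏ.
κ = √(2 × 0.5 × 14.61) = 3.822. The penetration depth is δ = 1/κ = 0.262.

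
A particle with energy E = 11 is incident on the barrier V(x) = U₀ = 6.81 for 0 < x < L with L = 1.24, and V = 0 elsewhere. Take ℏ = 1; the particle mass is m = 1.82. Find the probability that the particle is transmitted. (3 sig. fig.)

Above the barrier the interior wavenumber is k₂ = √(2m(E − U₀))/ℏ = 3.905, giving phase k₂L = 4.843.
T = [1 + U₀² sin²(k₂L) / (4E(E − U₀))]⁻¹ = 1/1.247 = 0.802.

T = 0.802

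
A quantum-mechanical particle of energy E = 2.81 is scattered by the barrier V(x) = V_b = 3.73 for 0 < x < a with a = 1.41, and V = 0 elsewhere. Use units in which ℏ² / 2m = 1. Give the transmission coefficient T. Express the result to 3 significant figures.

T = 0.186

Since E < V_b the interior solution is evanescent with decay constant κ = √(2m(V_b − E))/ℏ = 0.9592.
κa = 1.352, sinh(κa) = 1.804.
The exact tunnelling result is T⁻¹ = 1 + V_b² sinh²(κa) / [4E(V_b − E)] = 5.379, so T = 0.186.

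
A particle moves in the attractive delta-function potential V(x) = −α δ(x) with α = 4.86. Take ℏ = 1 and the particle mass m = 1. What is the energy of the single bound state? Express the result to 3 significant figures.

For x ≠ 0 the bound state is ψ ∝ e^{−κ|x|}; integrating the TISE across the delta gives the cusp condition 2κ = 2mα/ℏ², so κ = 4.860.
Then E = −ℏ²κ²/(2m) = −mα²/(2ℏ²) = -11.81.

E = -11.8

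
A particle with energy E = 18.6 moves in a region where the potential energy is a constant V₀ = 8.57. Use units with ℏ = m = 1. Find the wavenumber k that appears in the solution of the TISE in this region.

With E > V₀ the solution is oscillatory, ψ ∝ e^{±ikx} with k = √(2m(E − V₀))/ℏ.
k = √(2 × 1 × 10.03) = 4.479.

k = 4.48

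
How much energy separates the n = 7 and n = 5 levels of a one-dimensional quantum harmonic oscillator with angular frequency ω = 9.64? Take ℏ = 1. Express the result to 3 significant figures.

ΔE = 19.3

E_n = ℏω(n + ½), so ΔE = (7 − 5) ℏω = 2 × 9.64 = 19.28.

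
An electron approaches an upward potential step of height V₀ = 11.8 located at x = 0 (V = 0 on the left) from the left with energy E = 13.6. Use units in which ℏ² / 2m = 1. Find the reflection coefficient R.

On each side the TISE gives plane waves with k = √(2m(E − V))/ℏ: k₁ = √(2·½·13.6) = 3.688, k₂ = √(2·½·1.8) = 1.342.
Continuity of ψ and ψ′ at the step yields the reflection amplitude r = (k₁ − k₂)/(k₁ + k₂) = 0.4665; thus R = |r|² = 0.2176, T = 0.7824.

R = 0.218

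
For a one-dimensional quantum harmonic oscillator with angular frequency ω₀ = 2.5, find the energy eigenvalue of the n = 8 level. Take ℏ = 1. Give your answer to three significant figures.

Using E_n = (n + ½)ℏω₀: E_8 = 8.5 × 2.5 = 21.25.

E = 21.3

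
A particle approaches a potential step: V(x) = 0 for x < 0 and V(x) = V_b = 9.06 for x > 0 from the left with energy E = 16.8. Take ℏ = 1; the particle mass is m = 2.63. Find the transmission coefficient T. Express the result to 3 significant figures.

The wavenumbers are k₁ = √(2mE)/ℏ = 9.400 on the left and k₂ = √(2m(E − V_b))/ℏ = 6.381 on the right.
Matching ψ and ψ′ at x = 0 gives r = (k₁ − k₂)/(k₁ + k₂), so R = r² = 0.03662 and T = 1 − R = 0.9634.

T = 0.963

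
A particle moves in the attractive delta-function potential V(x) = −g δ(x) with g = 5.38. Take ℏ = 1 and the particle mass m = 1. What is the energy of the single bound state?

E = -14.5

For x ≠ 0 the bound state is ψ ∝ e^{−κ|x|}; integrating the TISE across the delta gives the cusp condition 2κ = 2mg/ℏ², so κ = 5.380.
Then E = −ℏ²κ²/(2m) = −mg²/(2ℏ²) = -14.47.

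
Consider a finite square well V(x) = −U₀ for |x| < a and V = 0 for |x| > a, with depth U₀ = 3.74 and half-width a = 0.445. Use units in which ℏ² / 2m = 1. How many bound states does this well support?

The dimensionless depth is z₀ = a√(2mU₀)/ℏ = 0.445 × √(3.740) = 0.8606.
The even/odd transcendental equations gain one root per π/2 in z₀, giving N = 1 + ⌊2z₀/π⌋ = 1 + ⌊0.5479⌋ = 1.

N = 1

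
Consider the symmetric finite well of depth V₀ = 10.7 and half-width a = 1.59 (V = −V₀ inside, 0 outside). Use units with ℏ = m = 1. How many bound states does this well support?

The dimensionless depth is z₀ = a√(2mV₀)/ℏ = 1.59 × √(21.40) = 7.355.
A new bound state (alternating even/odd) appears each time z₀ passes a multiple of π/2, so N = ⌊2z₀/π⌋ + 1 = ⌊4.683⌋ + 1 = 5.

N = 5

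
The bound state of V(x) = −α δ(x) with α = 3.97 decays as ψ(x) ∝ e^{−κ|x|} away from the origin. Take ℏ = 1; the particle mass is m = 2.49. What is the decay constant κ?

κ = 9.89

Integrating the TISE across x = 0 gives the cusp condition ψ'(0⁺) − ψ'(0⁻) = −(2mα/ℏ²)ψ(0).
With ψ ∝ e^{−κ|x|} this yields −2κ = −2mα/ℏ², so κ = mα/ℏ² = 9.885.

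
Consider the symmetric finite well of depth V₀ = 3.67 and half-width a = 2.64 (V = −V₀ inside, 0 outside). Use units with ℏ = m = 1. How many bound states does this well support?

The dimensionless depth is z₀ = a√(2mV₀)/ℏ = 2.64 × √(7.340) = 7.152.
The even/odd transcendental equations gain one root per π/2 in z₀, giving N = 1 + ⌊2z₀/π⌋ = 1 + ⌊4.553⌋ = 5.

N = 5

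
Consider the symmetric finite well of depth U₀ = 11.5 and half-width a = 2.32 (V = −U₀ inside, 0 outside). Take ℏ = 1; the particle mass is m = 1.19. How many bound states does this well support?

N = 8

Define the well-strength parameter z₀ = (a/ℏ)√(2mU₀) = 2.32 × √(2·1.19·11.5) = 12.14.
A new bound state (alternating even/odd) appears each time z₀ passes a multiple of π/2, so N = ⌊2z₀/π⌋ + 1 = ⌊7.727⌋ + 1 = 8.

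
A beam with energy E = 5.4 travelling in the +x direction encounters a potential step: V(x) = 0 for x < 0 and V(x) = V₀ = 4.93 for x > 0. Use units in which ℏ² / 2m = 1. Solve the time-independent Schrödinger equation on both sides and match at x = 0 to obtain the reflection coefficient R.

The wavenumbers are k₁ = √(2mE)/ℏ = 2.324 on the left and k₂ = √(2m(E − V₀))/ℏ = 0.6856 on the right.
Continuity of ψ and ψ′ at the step yields the reflection amplitude r = (k₁ − k₂)/(k₁ + k₂) = 0.5444; thus R = |r|² = 0.2963, T = 0.7037.

R = 0.296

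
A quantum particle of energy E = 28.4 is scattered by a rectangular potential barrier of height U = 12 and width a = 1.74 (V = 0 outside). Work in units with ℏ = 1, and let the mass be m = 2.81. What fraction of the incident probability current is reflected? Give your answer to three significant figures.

E > U: inside the barrier k₂ = √(2m(E − U))/ℏ = 9.600, k₂a = 16.70.
T = [1 + U² sin²(k₂a) / (4E(E − U))]⁻¹ = 1/1.055 = 0.948.
R = 1 − T = 0.0517.

R = 0.0517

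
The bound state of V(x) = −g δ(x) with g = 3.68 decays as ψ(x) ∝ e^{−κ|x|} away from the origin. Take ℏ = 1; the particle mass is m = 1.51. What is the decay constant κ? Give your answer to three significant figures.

Integrate −(ℏ²/2m)ψ'' − gδ(x)ψ = Eψ from −ε to +ε: the ψ'' term gives ψ'(0⁺) − ψ'(0⁻) and the δ term gives −(2mg/ℏ²)ψ(0).
With ψ ∝ e^{−κ|x|} this yields −2κ = −2mg/ℏ², so κ = mg/ℏ² = 5.557.

κ = 5.56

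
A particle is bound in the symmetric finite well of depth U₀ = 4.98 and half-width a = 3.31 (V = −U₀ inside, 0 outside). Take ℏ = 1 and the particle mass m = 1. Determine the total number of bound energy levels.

N = 7

The dimensionless depth is z₀ = a√(2mU₀)/ℏ = 3.31 × √(9.960) = 10.45.
The even/odd transcendental equations gain one root per π/2 in z₀, giving N = 1 + ⌊2z₀/π⌋ = 1 + ⌊6.650⌋ = 7.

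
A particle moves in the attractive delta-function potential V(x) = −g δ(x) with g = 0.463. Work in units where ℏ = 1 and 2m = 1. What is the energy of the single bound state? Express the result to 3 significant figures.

The bound state is ψ(x) = √κ e^{−κ|x|}. The derivative jump ψ'(0⁺) − ψ'(0⁻) = −(2mg/ℏ²)ψ(0) fixes κ = mg/ℏ² = 0.2315.
Then E = −ℏ²κ²/(2m) = −mg²/(2ℏ²) = -0.05359.

E = -0.0536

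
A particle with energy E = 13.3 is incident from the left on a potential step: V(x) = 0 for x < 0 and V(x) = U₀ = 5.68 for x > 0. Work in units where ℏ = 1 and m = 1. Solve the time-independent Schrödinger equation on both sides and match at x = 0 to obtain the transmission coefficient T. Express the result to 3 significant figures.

The wavenumbers are k₁ = √(2mE)/ℏ = 5.158 on the left and k₂ = √(2m(E − U₀))/ℏ = 3.904 on the right.
Matching ψ and ψ′ at x = 0 gives r = (k₁ − k₂)/(k₁ + k₂), so R = r² = 0.01914 and T = 1 − R = 0.9809.

T = 0.981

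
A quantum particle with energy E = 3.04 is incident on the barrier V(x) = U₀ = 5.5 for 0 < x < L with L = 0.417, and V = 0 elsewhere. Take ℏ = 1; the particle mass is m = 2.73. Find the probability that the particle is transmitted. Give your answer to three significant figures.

T = 0.170

Since E < U₀ the interior solution is evanescent with decay constant κ = √(2m(U₀ − E))/ℏ = 3.665.
κL = 1.528, sinh(κL) = 2.197.
The exact tunnelling result is T⁻¹ = 1 + U₀² sinh²(κL) / [4E(U₀ − E)] = 5.879, so T = 0.170.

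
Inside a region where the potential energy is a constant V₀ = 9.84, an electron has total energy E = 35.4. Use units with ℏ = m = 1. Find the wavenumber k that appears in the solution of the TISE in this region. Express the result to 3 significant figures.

With E > V₀ the solution is oscillatory, ψ ∝ e^{±ikx} with k = √(2m(E − V₀))/ℏ.
k = √(2 × 1 × 25.56) = 7.150.

k = 7.15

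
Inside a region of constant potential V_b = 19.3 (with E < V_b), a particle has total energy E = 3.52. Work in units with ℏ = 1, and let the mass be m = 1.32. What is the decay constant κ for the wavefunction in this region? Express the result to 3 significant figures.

κ = 6.45

Since E < V_b the TISE in this region is ψ'' = κ²ψ with κ = √(2m(V_b − E))/ℏ.
κ = √(2 × 1.32 × 15.78) = 6.454.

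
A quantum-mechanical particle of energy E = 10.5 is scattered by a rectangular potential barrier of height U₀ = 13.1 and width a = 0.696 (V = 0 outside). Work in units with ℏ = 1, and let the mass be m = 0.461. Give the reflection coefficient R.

Since E < U₀ the interior solution is evanescent with decay constant κ = √(2m(U₀ − E))/ℏ = 1.548.
κa = 1.078, sinh(κa) = 1.299.
The exact tunnelling result is T⁻¹ = 1 + U₀² sinh²(κa) / [4E(U₀ − E)] = 3.650, so T = 0.274.
R = 1 − T = 0.726.

R = 0.726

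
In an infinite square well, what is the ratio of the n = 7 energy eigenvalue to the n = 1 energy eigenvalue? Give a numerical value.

49

Since E_n ∝ n², the ratio is (7/1)² = 49.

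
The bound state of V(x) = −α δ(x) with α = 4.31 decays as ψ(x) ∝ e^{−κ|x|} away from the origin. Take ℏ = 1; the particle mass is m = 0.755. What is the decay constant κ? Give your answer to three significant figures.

κ = 3.25

Integrate −(ℏ²/2m)ψ'' − αδ(x)ψ = Eψ from −ε to +ε: the ψ'' term gives ψ'(0⁺) − ψ'(0⁻) and the δ term gives −(2mα/ℏ²)ψ(0).
With ψ ∝ e^{−κ|x|} this yields −2κ = −2mα/ℏ², so κ = mα/ℏ² = 3.254.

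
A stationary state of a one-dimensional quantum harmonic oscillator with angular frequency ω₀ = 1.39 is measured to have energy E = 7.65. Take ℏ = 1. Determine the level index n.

Invert E_n = (n + ½)ℏω₀: n = E/ℏω₀ − ½ = 5.004, so n = 5.

n = 5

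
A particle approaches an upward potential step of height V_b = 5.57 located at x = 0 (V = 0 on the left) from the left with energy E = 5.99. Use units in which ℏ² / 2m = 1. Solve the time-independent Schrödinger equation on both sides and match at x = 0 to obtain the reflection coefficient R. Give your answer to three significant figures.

The wavenumbers are k₁ = √(2mE)/ℏ = 2.447 on the left and k₂ = √(2m(E − V_b))/ℏ = 0.6481 on the right.
Continuity of ψ and ψ′ at the step yields the reflection amplitude r = (k₁ − k₂)/(k₁ + k₂) = 0.5813; thus R = |r|² = 0.3379, T = 0.6621.

R = 0.338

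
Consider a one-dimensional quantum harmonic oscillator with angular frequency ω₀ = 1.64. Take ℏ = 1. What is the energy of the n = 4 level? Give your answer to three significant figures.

The oscillator eigenvalues are E_n = ℏω₀(n + ½), so E_4 = 1.64 × 4.5 = 7.380.

E = 7.38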